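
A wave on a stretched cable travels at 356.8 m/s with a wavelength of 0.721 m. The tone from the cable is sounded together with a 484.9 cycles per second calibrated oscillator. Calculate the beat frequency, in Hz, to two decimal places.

9.97 Hz

Source frequency f = v/λ = 356.8/0.721 = 494.8682 Hz.
f_beat = |494.8682 − 484.9| = 9.97 Hz.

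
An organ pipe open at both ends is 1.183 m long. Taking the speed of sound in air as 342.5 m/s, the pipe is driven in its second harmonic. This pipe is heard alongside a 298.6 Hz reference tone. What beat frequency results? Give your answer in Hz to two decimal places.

Open pipe: f_n = n·v/(2L) = 2·342.5/(2·1.183) = 289.5182 Hz.
f_beat = |289.5182 − 298.6| = 9.08 Hz.

9.08 Hz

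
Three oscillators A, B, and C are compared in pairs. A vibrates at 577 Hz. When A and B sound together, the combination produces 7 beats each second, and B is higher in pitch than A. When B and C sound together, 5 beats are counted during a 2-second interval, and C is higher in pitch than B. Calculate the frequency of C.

586.5 Hz

B is above A, so f_B = 577 + 7 = 584 Hz.
B–C: Beat frequency = 5/2 = 2.5 Hz.
C is above B, so f_C = 584 + 2.5 = 586.5 Hz.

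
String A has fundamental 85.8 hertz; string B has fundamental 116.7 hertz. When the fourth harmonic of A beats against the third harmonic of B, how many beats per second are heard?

6.9 Hz

Fourth harmonic of the first: 4·85.8 = 343.2 Hz.
Third harmonic of the second: 3·116.7 = 350.1 Hz.
f_beat = |343.2 − 350.1| = 6.9 Hz.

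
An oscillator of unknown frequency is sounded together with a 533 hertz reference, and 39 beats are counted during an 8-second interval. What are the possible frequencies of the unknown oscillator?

528.125 Hz or 537.875 Hz

Beat frequency = 39/8 = 4.875 Hz.
|f − 533| = 4.875, so f = 533 ± 4.875.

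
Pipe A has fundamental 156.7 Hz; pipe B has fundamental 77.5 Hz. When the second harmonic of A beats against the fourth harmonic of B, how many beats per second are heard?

Second harmonic of the first: 2·156.7 = 313.4 Hz.
Fourth harmonic of the second: 4·77.5 = 310.0 Hz.
f_beat = |313.4 − 310.0| = 3.4 Hz.

3.4 Hz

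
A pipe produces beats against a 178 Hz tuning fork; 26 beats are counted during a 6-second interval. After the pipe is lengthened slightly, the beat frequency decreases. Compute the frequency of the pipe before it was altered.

182.3333 Hz

Beat frequency = 26/6 = 4.3333 Hz.
|f − 178| = 4.3333, so the pipe was at either 173.6667 Hz or 182.3333 Hz.
A longer pipe has a lower fundamental; the adjustment lowers the pipe's frequency.
The beat rate fell, so the adjustment moved the pipe toward 178 Hz — it must have started above the reference.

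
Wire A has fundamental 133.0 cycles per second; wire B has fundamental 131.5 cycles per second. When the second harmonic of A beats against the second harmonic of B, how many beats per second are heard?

3.0 Hz

Second harmonic of the first: 2·133.0 = 266.0 Hz.
Second harmonic of the second: 2·131.5 = 263.0 Hz.
f_beat = |266.0 − 263.0| = 3.0 Hz.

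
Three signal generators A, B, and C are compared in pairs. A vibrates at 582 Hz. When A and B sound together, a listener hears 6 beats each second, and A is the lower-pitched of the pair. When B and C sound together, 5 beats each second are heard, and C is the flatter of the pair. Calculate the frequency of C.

583 Hz

B is above A, so f_B = 582 + 6 = 588 Hz.
C is below B, so f_C = 588 − 5 = 583 Hz.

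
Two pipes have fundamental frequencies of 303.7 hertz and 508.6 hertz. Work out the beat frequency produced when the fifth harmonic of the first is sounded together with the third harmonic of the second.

Fifth harmonic of the first: 5·303.7 = 1518.5 Hz.
Third harmonic of the second: 3·508.6 = 1525.8 Hz.
f_beat = |1518.5 − 1525.8| = 7.3 Hz.

7.3 Hz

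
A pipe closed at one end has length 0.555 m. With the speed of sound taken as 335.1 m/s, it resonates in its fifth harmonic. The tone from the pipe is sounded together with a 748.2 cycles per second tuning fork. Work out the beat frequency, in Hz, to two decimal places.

Closed pipe (odd harmonics): f_n = n·v/(4L) = 5·335.1/(4·0.555) = 754.7297 Hz.
f_beat = |754.7297 − 748.2| = 6.53 Hz.

6.53 Hz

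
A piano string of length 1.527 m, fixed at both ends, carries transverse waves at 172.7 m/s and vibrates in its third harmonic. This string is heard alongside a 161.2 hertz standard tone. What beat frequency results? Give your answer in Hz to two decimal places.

8.45 Hz

For a string fixed at both ends, f_n = n·v/(2L) = 3·172.7/(2·1.527) = 169.6464 Hz.
f_beat = |169.6464 − 161.2| = 8.45 Hz.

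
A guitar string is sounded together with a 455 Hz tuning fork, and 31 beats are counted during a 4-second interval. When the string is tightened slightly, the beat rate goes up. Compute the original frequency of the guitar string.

462.75 Hz

Beat frequency = 31/4 = 7.75 Hz.
|f − 455| = 7.75, so the guitar string was at either 447.25 Hz or 462.75 Hz.
Increasing tension raises a string's frequency; the adjustment raises the guitar string's frequency.
The beat rate rose, so the adjustment moved the guitar string further from 455 Hz — it was already above the reference.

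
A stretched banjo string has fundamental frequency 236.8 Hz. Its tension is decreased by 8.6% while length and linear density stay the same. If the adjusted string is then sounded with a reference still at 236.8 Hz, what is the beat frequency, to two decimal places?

For a string, f ∝ √T, so the new frequency is 236.8·√0.914 = 226.3887 Hz.
f_beat = |226.3887 − 236.8| = 10.41 Hz.

10.41 Hz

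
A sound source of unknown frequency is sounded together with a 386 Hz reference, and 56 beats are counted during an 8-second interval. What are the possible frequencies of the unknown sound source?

379 Hz or 393 Hz

Beat frequency = 56/8 = 7 Hz.
|f − 386| = 7, so f = 386 ± 7.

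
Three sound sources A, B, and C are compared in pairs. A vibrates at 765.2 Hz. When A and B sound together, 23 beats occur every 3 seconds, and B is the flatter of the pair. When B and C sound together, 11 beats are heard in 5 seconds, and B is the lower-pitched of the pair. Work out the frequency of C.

A–B: Beat frequency = 23/3 = 7.6667 Hz.
B is below A, so f_B = 765.2 − 7.6667 = 757.5333 Hz.
B–C: Beat frequency = 11/5 = 2.2 Hz.
C is above B, so f_C = 757.5333 + 2.2 = 759.7333 Hz.

759.7333 Hz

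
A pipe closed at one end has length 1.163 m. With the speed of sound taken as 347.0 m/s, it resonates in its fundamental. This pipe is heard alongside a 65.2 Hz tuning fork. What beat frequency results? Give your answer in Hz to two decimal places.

Closed pipe (odd harmonics): f_n = n·v/(4L) = 1·347.0/(4·1.163) = 74.5916 Hz.
f_beat = |74.5916 − 65.2| = 9.39 Hz.

9.39 Hz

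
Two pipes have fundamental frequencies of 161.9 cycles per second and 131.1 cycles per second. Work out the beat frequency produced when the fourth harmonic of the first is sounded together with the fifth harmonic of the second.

7.9 Hz

Fourth harmonic of the first: 4·161.9 = 647.6 Hz.
Fifth harmonic of the second: 5·131.1 = 655.5 Hz.
f_beat = |647.6 − 655.5| = 7.9 Hz.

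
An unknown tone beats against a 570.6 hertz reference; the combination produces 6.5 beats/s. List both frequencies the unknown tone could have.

564.1 Hz or 577.1 Hz

|f − 570.6| = 6.5, so f = 570.6 ± 6.5.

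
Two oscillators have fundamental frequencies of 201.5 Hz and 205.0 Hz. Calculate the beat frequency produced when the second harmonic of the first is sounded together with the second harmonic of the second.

7.0 Hz

Second harmonic of the first: 2·201.5 = 403.0 Hz.
Second harmonic of the second: 2·205.0 = 410.0 Hz.
f_beat = |403.0 − 410.0| = 7.0 Hz.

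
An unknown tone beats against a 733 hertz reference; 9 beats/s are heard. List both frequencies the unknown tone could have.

|f − 733| = 9, so f = 733 ± 9.

724 Hz or 742 Hz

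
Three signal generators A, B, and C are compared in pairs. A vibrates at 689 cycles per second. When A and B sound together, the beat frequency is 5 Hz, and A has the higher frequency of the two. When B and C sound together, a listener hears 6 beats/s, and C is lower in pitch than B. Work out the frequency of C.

B is below A, so f_B = 689 − 5 = 684 Hz.
C is below B, so f_C = 684 − 6 = 678 Hz.

678 Hz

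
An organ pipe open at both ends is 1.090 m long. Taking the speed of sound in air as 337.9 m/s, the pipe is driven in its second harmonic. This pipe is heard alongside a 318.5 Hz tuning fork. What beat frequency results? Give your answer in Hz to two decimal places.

8.50 Hz

Open pipe: f_n = n·v/(2L) = 2·337.9/(2·1.090) = 310.0000 Hz.
f_beat = |310.0000 − 318.5| = 8.50 Hz.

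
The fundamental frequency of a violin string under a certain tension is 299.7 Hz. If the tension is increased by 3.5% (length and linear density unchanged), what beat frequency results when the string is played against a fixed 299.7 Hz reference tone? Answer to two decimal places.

For a string, f ∝ √T, so the new frequency is 299.7·√1.035 = 304.8996 Hz.
f_beat = |304.8996 − 299.7| = 5.20 Hz.

5.20 Hz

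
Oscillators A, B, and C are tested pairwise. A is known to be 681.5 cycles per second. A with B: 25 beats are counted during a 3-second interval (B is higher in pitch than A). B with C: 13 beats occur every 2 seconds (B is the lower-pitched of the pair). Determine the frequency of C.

A–B: Beat frequency = 25/3 = 8.3333 Hz.
B is above A, so f_B = 681.5 + 8.3333 = 689.8333 Hz.
B–C: Beat frequency = 13/2 = 6.5 Hz.
C is above B, so f_C = 689.8333 + 6.5 = 696.3333 Hz.

696.3333 Hz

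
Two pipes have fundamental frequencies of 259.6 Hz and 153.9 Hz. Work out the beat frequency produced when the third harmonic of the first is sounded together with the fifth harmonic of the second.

9.3 Hz

Third harmonic of the first: 3·259.6 = 778.8 Hz.
Fifth harmonic of the second: 5·153.9 = 769.5 Hz.
f_beat = |778.8 − 769.5| = 9.3 Hz.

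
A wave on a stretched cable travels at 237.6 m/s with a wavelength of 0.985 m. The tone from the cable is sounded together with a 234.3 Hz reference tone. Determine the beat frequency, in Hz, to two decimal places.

6.92 Hz

Source frequency f = v/λ = 237.6/0.985 = 241.2183 Hz.
f_beat = |241.2183 − 234.3| = 6.92 Hz.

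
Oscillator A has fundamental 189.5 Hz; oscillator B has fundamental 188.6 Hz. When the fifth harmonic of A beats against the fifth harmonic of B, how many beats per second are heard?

4.5 Hz

Fifth harmonic of the first: 5·189.5 = 947.5 Hz.
Fifth harmonic of the second: 5·188.6 = 943.0 Hz.
f_beat = |947.5 − 943.0| = 4.5 Hz.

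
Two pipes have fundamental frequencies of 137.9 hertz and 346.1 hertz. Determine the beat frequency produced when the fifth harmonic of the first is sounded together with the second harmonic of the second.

2.7 Hz

Fifth harmonic of the first: 5·137.9 = 689.5 Hz.
Second harmonic of the second: 2·346.1 = 692.2 Hz.
f_beat = |689.5 − 692.2| = 2.7 Hz.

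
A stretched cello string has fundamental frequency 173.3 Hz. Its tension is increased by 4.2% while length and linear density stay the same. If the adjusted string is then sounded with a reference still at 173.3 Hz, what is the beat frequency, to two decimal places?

3.60 Hz

For a string, f ∝ √T, so the new frequency is 173.3·√1.042 = 176.9019 Hz.
f_beat = |176.9019 − 173.3| = 3.60 Hz.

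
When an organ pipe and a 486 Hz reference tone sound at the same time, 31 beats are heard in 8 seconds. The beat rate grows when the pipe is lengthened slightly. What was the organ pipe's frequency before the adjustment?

Beat frequency = 31/8 = 3.875 Hz.
|f − 486| = 3.875, so the organ pipe was at either 482.125 Hz or 489.875 Hz.
A longer pipe has a lower fundamental; the adjustment lowers the organ pipe's frequency.
The beat rate rose, so the adjustment moved the organ pipe further from 486 Hz — it was already below the reference.

482.125 Hz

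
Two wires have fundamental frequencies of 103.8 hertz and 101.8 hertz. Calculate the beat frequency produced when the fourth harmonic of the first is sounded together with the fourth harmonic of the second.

Fourth harmonic of the first: 4·103.8 = 415.2 Hz.
Fourth harmonic of the second: 4·101.8 = 407.2 Hz.
f_beat = |415.2 − 407.2| = 8.0 Hz.

8.0 Hz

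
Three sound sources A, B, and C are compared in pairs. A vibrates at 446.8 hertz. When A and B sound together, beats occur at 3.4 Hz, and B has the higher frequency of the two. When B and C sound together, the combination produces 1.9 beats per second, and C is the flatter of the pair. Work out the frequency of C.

448.3 Hz

B is above A, so f_B = 446.8 + 3.4 = 450.2 Hz.
C is below B, so f_C = 450.2 − 1.9 = 448.3 Hz.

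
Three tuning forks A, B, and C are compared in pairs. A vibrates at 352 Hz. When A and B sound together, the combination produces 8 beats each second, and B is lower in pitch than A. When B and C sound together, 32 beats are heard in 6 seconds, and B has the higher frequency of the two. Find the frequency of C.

338.6667 Hz

B is below A, so f_B = 352 − 8 = 344 Hz.
B–C: Beat frequency = 32/6 = 5.3333 Hz.
C is below B, so f_C = 344 − 5.3333 = 338.6667 Hz.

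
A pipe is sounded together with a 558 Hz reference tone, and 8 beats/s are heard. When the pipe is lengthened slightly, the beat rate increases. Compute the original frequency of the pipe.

|f − 558| = 8, so the pipe was at either 550 Hz or 566 Hz.
A longer pipe has a lower fundamental; the adjustment lowers the pipe's frequency.
The beat rate rose, so the adjustment moved the pipe further from 558 Hz — it was already below the reference.

550 Hz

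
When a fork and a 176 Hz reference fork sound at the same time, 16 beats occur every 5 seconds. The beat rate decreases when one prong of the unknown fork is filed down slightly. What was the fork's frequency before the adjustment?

172.8 Hz

Beat frequency = 16/5 = 3.2 Hz.
|f − 176| = 3.2, so the fork was at either 172.8 Hz or 179.2 Hz.
Filing a prong removes mass and raises the fork's frequency; the adjustment raises the fork's frequency.
The beat rate fell, so the adjustment moved the fork toward 176 Hz — it must have started below the reference.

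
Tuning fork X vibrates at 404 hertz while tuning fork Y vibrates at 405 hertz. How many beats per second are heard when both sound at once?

1 Hz

The beat frequency equals the magnitude of the frequency difference.
|404 − 405| = 1 Hz.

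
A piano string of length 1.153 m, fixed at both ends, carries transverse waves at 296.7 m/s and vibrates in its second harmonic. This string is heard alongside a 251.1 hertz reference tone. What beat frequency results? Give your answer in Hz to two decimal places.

For a string fixed at both ends, f_n = n·v/(2L) = 2·296.7/(2·1.153) = 257.3287 Hz.
f_beat = |257.3287 − 251.1| = 6.23 Hz.

6.23 Hz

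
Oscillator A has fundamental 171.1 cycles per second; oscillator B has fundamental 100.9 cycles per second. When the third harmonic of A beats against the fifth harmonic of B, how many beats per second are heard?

8.8 Hz

Third harmonic of the first: 3·171.1 = 513.3 Hz.
Fifth harmonic of the second: 5·100.9 = 504.5 Hz.
f_beat = |513.3 − 504.5| = 8.8 Hz.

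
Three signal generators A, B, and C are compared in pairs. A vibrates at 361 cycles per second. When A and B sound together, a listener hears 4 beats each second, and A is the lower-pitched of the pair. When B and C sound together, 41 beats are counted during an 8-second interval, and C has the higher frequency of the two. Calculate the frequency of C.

370.125 Hz

B is above A, so f_B = 361 + 4 = 365 Hz.
B–C: Beat frequency = 41/8 = 5.125 Hz.
C is above B, so f_C = 365 + 5.125 = 370.125 Hz.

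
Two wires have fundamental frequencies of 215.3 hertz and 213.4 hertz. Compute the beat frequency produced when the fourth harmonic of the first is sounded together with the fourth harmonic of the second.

Fourth harmonic of the first: 4·215.3 = 861.2 Hz.
Fourth harmonic of the second: 4·213.4 = 853.6 Hz.
f_beat = |861.2 − 853.6| = 7.6 Hz.

7.6 Hz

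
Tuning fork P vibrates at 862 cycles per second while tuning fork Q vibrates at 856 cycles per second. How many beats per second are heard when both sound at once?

6 Hz

f_beat = |f₁ − f₂|.
|862 − 856| = 6 Hz.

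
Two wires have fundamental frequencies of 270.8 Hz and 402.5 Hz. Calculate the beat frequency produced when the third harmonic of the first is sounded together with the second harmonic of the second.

Third harmonic of the first: 3·270.8 = 812.4 Hz.
Second harmonic of the second: 2·402.5 = 805.0 Hz.
f_beat = |812.4 − 805.0| = 7.4 Hz.

7.4 Hz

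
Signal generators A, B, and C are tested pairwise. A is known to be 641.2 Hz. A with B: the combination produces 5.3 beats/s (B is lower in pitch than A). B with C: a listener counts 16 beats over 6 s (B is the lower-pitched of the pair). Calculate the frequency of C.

B is below A, so f_B = 641.2 − 5.3 = 635.9 Hz.
B–C: Beat frequency = 16/6 = 2.6667 Hz.
C is above B, so f_C = 635.9 + 2.6667 = 638.5667 Hz.

638.5667 Hz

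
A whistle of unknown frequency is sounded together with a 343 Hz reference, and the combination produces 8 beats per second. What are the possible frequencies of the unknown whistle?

|f − 343| = 8, so f = 343 ± 8.

335 Hz or 351 Hz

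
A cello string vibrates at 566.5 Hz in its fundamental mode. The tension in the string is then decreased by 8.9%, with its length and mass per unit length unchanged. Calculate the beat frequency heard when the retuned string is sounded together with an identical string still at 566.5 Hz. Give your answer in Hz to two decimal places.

For a string, f ∝ √T, so the new frequency is 566.5·√0.911 = 540.7034 Hz.
f_beat = |540.7034 − 566.5| = 25.80 Hz.

25.80 Hz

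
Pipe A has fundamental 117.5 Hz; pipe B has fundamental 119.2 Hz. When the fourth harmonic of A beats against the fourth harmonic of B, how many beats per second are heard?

Fourth harmonic of the first: 4·117.5 = 470.0 Hz.
Fourth harmonic of the second: 4·119.2 = 476.8 Hz.
f_beat = |470.0 − 476.8| = 6.8 Hz.

6.8 Hz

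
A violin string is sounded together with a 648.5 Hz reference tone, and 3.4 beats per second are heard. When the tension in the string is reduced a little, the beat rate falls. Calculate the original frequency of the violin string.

651.9 Hz

|f − 648.5| = 3.4, so the violin string was at either 645.1 Hz or 651.9 Hz.
Lower tension means lower frequency; the adjustment lowers the violin string's frequency.
The beat rate fell, so the adjustment moved the violin string toward 648.5 Hz — it must have started above the reference.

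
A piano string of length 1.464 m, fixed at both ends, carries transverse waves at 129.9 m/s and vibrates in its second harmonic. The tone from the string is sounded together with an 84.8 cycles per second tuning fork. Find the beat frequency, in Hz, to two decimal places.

3.93 Hz

For a string fixed at both ends, f_n = n·v/(2L) = 2·129.9/(2·1.464) = 88.7295 Hz.
f_beat = |88.7295 − 84.8| = 3.93 Hz.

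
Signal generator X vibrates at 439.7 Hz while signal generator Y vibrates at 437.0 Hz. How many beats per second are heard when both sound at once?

2.7 Hz

Beats arise from superposition of two nearby frequencies; the beat rate is |f₁ − f₂|.
|439.7 − 437.0| = 2.7 Hz.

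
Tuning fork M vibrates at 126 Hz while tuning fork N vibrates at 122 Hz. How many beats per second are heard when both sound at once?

4 Hz

The beat frequency equals the magnitude of the frequency difference.
|126 − 122| = 4 Hz.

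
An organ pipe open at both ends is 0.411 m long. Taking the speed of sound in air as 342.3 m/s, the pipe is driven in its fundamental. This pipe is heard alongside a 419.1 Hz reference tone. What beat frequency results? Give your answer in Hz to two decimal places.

Open pipe: f_n = n·v/(2L) = 1·342.3/(2·0.411) = 416.4234 Hz.
f_beat = |416.4234 − 419.1| = 2.68 Hz.

2.68 Hz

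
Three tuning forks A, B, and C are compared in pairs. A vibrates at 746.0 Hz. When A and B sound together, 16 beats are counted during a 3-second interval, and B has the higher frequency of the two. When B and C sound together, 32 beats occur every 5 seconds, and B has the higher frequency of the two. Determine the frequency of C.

A–B: Beat frequency = 16/3 = 5.3333 Hz.
B is above A, so f_B = 746.0 + 5.3333 = 751.3333 Hz.
B–C: Beat frequency = 32/5 = 6.4 Hz.
C is below B, so f_C = 751.3333 − 6.4 = 744.9333 Hz.

744.9333 Hz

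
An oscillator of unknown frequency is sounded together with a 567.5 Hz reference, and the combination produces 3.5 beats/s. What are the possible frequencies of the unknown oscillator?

564 Hz or 571 Hz

|f − 567.5| = 3.5, so f = 567.5 ± 3.5.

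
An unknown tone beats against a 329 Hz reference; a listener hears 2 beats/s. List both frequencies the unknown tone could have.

|f − 329| = 2, so f = 329 ± 2.

327 Hz or 331 Hz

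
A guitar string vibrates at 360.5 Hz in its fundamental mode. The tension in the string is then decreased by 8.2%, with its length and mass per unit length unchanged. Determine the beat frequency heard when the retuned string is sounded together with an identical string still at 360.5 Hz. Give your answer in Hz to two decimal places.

15.10 Hz

For a string, f ∝ √T, so the new frequency is 360.5·√0.918 = 345.4034 Hz.
f_beat = |345.4034 − 360.5| = 15.10 Hz.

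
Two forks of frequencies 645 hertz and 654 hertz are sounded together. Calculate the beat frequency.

f_beat = |f₁ − f₂|.
|645 − 654| = 9 Hz.

9 Hz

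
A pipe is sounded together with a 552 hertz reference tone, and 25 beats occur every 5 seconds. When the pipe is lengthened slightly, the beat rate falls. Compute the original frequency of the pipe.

557 Hz

Beat frequency = 25/5 = 5 Hz.
|f − 552| = 5, so the pipe was at either 547 Hz or 557 Hz.
A longer pipe has a lower fundamental; the adjustment lowers the pipe's frequency.
The beat rate fell, so the adjustment moved the pipe toward 552 Hz — it must have started above the reference.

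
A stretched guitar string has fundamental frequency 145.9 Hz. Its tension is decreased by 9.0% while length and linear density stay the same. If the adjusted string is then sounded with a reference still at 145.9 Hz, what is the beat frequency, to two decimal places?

6.72 Hz

For a string, f ∝ √T, so the new frequency is 145.9·√0.910 = 139.1797 Hz.
f_beat = |139.1797 − 145.9| = 6.72 Hz.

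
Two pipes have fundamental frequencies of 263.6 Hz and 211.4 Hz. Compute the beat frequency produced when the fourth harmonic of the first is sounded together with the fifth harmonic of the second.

2.6 Hz

Fourth harmonic of the first: 4·263.6 = 1054.4 Hz.
Fifth harmonic of the second: 5·211.4 = 1057.0 Hz.
f_beat = |1054.4 − 1057.0| = 2.6 Hz.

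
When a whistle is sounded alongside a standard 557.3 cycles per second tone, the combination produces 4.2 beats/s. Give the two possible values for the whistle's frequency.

553.1 Hz or 561.5 Hz

|f − 557.3| = 4.2, so f = 557.3 ± 4.2.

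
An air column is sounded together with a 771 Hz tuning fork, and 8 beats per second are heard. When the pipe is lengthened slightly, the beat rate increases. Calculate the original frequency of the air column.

|f − 771| = 8, so the air column was at either 763 Hz or 779 Hz.
A longer pipe has a lower fundamental; the adjustment lowers the air column's frequency.
The beat rate rose, so the adjustment moved the air column further from 771 Hz — it was already below the reference.

763 Hz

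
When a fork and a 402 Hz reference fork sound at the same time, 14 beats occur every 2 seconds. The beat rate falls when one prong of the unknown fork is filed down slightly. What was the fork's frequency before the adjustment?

Beat frequency = 14/2 = 7 Hz.
|f − 402| = 7, so the fork was at either 395 Hz or 409 Hz.
Filing a prong removes mass and raises the fork's frequency; the adjustment raises the fork's frequency.
The beat rate fell, so the adjustment moved the fork toward 402 Hz — it must have started below the reference.

395 Hz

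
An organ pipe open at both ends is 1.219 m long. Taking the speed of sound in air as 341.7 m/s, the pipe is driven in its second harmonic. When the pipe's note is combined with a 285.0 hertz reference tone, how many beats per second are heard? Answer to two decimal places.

Open pipe: f_n = n·v/(2L) = 2·341.7/(2·1.219) = 280.3117 Hz.
f_beat = |280.3117 − 285.0| = 4.69 Hz.

4.69 Hz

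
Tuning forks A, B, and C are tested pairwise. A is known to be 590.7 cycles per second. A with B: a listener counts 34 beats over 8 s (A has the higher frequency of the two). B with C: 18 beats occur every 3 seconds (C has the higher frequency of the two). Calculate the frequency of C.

592.45 Hz

A–B: Beat frequency = 34/8 = 4.25 Hz.
B is below A, so f_B = 590.7 − 4.25 = 586.45 Hz.
B–C: Beat frequency = 18/3 = 6 Hz.
C is above B, so f_C = 586.45 + 6 = 592.45 Hz.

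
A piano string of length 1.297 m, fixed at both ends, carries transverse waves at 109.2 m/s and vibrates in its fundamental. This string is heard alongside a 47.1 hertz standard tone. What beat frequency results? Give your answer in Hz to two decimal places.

For a string fixed at both ends, f_n = n·v/(2L) = 1·109.2/(2·1.297) = 42.0971 Hz.
f_beat = |42.0971 − 47.1| = 5.00 Hz.

5.00 Hz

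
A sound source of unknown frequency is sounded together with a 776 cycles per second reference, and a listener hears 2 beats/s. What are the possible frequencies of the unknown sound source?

774 Hz or 778 Hz

|f − 776| = 2, so f = 776 ± 2.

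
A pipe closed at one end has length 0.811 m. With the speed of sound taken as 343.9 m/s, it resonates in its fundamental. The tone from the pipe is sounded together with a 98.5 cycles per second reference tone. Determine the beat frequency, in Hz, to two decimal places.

Closed pipe (odd harmonics): f_n = n·v/(4L) = 1·343.9/(4·0.811) = 106.0111 Hz.
f_beat = |106.0111 − 98.5| = 7.51 Hz.

7.51 Hz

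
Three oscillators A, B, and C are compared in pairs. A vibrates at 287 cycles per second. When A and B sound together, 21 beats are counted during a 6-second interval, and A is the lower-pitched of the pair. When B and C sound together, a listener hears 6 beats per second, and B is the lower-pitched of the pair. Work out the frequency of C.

A–B: Beat frequency = 21/6 = 3.5 Hz.
B is above A, so f_B = 287 + 3.5 = 290.5 Hz.
C is above B, so f_C = 290.5 + 6 = 296.5 Hz.

296.5 Hz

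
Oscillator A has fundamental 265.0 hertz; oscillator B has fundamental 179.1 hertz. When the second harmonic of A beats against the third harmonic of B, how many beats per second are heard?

7.3 Hz

Second harmonic of the first: 2·265.0 = 530.0 Hz.
Third harmonic of the second: 3·179.1 = 537.3 Hz.
f_beat = |530.0 − 537.3| = 7.3 Hz.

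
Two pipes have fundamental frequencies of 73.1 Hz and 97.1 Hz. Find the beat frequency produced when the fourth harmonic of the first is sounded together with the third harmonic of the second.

1.1 Hz

Fourth harmonic of the first: 4·73.1 = 292.4 Hz.
Third harmonic of the second: 3·97.1 = 291.3 Hz.
f_beat = |292.4 − 291.3| = 1.1 Hz.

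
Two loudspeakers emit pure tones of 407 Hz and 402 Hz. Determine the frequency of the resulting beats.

5 Hz

Beats arise from superposition of two nearby frequencies; the beat rate is |f₁ − f₂|.
|407 − 402| = 5 Hz.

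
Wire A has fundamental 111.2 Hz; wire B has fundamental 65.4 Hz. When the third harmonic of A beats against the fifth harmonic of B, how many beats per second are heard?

6.6 Hz

Third harmonic of the first: 3·111.2 = 333.6 Hz.
Fifth harmonic of the second: 5·65.4 = 327.0 Hz.
f_beat = |333.6 − 327.0| = 6.6 Hz.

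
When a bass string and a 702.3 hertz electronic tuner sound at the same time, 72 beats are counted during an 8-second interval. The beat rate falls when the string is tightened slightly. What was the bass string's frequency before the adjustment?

693.3 Hz

Beat frequency = 72/8 = 9 Hz.
|f − 702.3| = 9, so the bass string was at either 693.3 Hz or 711.3 Hz.
Increasing tension raises a string's frequency; the adjustment raises the bass string's frequency.
The beat rate fell, so the adjustment moved the bass string toward 702.3 Hz — it must have started below the reference.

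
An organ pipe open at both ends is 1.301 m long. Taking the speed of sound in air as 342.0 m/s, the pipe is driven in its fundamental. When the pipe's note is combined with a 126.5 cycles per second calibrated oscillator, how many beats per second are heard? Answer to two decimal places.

4.94 Hz

Open pipe: f_n = n·v/(2L) = 1·342.0/(2·1.301) = 131.4374 Hz.
f_beat = |131.4374 − 126.5| = 4.94 Hz.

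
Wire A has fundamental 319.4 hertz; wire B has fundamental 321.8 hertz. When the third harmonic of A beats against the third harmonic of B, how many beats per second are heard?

Third harmonic of the first: 3·319.4 = 958.2 Hz.
Third harmonic of the second: 3·321.8 = 965.4 Hz.
f_beat = |958.2 − 965.4| = 7.2 Hz.

7.2 Hz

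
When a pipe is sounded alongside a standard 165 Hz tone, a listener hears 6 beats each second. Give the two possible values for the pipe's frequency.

|f − 165| = 6, so f = 165 ± 6.

159 Hz or 171 Hz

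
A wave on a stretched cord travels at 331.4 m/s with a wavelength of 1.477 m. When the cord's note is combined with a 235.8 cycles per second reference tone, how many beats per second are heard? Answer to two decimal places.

11.43 Hz

Source frequency f = v/λ = 331.4/1.477 = 224.3737 Hz.
f_beat = |224.3737 − 235.8| = 11.43 Hz.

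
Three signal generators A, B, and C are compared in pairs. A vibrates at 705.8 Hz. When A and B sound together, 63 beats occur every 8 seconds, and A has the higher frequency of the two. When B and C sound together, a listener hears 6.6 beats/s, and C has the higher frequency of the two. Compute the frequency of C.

704.525 Hz

A–B: Beat frequency = 63/8 = 7.875 Hz.
B is below A, so f_B = 705.8 − 7.875 = 697.925 Hz.
C is above B, so f_C = 697.925 + 6.6 = 704.525 Hz.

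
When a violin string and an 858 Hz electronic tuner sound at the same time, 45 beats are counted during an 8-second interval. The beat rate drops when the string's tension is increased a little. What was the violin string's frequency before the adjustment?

852.375 Hz

Beat frequency = 45/8 = 5.625 Hz.
|f − 858| = 5.625, so the violin string was at either 852.375 Hz or 863.625 Hz.
Higher tension means higher frequency; the adjustment raises the violin string's frequency.
The beat rate fell, so the adjustment moved the violin string toward 858 Hz — it must have started below the reference.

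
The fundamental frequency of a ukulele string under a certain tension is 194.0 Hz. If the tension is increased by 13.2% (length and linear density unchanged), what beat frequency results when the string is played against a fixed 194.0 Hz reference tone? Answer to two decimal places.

12.41 Hz

For a string, f ∝ √T, so the new frequency is 194.0·√1.132 = 206.4072 Hz.
f_beat = |206.4072 − 194.0| = 12.41 Hz.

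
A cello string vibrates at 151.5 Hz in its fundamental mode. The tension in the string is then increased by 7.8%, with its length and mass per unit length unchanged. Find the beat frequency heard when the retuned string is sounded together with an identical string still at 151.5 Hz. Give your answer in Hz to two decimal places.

5.80 Hz

For a string, f ∝ √T, so the new frequency is 151.5·√1.078 = 157.2976 Hz.
f_beat = |157.2976 − 151.5| = 5.80 Hz.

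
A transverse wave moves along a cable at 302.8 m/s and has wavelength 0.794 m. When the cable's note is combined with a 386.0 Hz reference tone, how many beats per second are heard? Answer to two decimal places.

4.64 Hz

Source frequency f = v/λ = 302.8/0.794 = 381.3602 Hz.
f_beat = |381.3602 − 386.0| = 4.64 Hz.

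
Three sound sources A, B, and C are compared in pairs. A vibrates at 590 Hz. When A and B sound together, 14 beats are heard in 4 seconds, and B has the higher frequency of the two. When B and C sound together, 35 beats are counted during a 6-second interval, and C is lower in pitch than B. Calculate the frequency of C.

A–B: Beat frequency = 14/4 = 3.5 Hz.
B is above A, so f_B = 590 + 3.5 = 593.5 Hz.
B–C: Beat frequency = 35/6 = 5.8333 Hz.
C is below B, so f_C = 593.5 − 5.8333 = 587.6667 Hz.

587.6667 Hz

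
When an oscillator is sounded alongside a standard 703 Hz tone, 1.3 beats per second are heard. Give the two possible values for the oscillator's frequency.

|f − 703| = 1.3, so f = 703 ± 1.3.

701.7 Hz or 704.3 Hz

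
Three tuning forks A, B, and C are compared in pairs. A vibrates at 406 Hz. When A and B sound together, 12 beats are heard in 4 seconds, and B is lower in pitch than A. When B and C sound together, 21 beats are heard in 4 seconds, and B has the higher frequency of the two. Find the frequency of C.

397.75 Hz

A–B: Beat frequency = 12/4 = 3 Hz.
B is below A, so f_B = 406 − 3 = 403 Hz.
B–C: Beat frequency = 21/4 = 5.25 Hz.
C is below B, so f_C = 403 − 5.25 = 397.75 Hz.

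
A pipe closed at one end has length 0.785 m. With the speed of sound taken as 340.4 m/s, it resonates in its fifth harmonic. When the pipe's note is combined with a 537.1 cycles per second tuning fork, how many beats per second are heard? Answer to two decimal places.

Closed pipe (odd harmonics): f_n = n·v/(4L) = 5·340.4/(4·0.785) = 542.0382 Hz.
f_beat = |542.0382 − 537.1| = 4.94 Hz.

4.94 Hz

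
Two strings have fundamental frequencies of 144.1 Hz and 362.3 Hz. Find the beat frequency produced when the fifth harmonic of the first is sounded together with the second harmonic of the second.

4.1 Hz

Fifth harmonic of the first: 5·144.1 = 720.5 Hz.
Second harmonic of the second: 2·362.3 = 724.6 Hz.
f_beat = |720.5 − 724.6| = 4.1 Hz.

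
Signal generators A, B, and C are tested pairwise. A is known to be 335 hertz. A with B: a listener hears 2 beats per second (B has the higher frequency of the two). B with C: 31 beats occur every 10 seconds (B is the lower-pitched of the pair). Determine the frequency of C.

B is above A, so f_B = 335 + 2 = 337 Hz.
B–C: Beat frequency = 31/10 = 3.1 Hz.
C is above B, so f_C = 337 + 3.1 = 340.1 Hz.

340.1 Hz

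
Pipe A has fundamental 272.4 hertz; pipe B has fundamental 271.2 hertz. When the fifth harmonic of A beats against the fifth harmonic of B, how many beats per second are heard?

6.0 Hz

Fifth harmonic of the first: 5·272.4 = 1362.0 Hz.
Fifth harmonic of the second: 5·271.2 = 1356.0 Hz.
f_beat = |1362.0 − 1356.0| = 6.0 Hz.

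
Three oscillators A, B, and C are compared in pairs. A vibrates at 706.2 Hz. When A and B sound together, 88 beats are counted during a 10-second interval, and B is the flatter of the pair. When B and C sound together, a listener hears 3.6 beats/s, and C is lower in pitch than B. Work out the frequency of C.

A–B: Beat frequency = 88/10 = 8.8 Hz.
B is below A, so f_B = 706.2 − 8.8 = 697.4 Hz.
C is below B, so f_C = 697.4 − 3.6 = 693.8 Hz.

693.8 Hz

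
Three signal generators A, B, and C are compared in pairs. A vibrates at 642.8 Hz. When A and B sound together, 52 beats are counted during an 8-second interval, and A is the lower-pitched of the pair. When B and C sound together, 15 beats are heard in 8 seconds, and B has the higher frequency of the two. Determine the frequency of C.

A–B: Beat frequency = 52/8 = 6.5 Hz.
B is above A, so f_B = 642.8 + 6.5 = 649.3 Hz.
B–C: Beat frequency = 15/8 = 1.875 Hz.
C is below B, so f_C = 649.3 − 1.875 = 647.425 Hz.

647.425 Hz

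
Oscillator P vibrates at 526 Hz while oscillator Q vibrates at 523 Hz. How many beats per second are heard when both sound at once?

3 Hz

f_beat = |f₁ − f₂|.
|526 − 523| = 3 Hz.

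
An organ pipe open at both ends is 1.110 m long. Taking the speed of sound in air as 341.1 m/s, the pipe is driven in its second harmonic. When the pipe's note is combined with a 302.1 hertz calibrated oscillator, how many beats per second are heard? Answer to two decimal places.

Open pipe: f_n = n·v/(2L) = 2·341.1/(2·1.110) = 307.2973 Hz.
f_beat = |307.2973 − 302.1| = 5.20 Hz.

5.20 Hz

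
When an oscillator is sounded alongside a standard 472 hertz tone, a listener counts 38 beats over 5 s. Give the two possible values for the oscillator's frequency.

464.4 Hz or 479.6 Hz

Beat frequency = 38/5 = 7.6 Hz.
|f − 472| = 7.6, so f = 472 ± 7.6.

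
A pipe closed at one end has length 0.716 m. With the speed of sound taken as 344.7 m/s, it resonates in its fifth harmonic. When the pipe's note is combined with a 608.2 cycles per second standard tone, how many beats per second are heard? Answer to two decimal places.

Closed pipe (odd harmonics): f_n = n·v/(4L) = 5·344.7/(4·0.716) = 601.7807 Hz.
f_beat = |601.7807 − 608.2| = 6.42 Hz.

6.42 Hz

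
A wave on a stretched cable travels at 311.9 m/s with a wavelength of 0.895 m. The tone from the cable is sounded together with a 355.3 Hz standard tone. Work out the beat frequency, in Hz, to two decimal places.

Source frequency f = v/λ = 311.9/0.895 = 348.4916 Hz.
f_beat = |348.4916 − 355.3| = 6.81 Hz.

6.81 Hz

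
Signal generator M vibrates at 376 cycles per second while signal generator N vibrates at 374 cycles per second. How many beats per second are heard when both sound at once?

2 Hz

f_beat = |f₁ − f₂|.
|376 − 374| = 2 Hz.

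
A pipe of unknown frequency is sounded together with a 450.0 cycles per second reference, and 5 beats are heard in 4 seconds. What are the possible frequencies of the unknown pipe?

Beat frequency = 5/4 = 1.25 Hz.
|f − 450.0| = 1.25, so f = 450.0 ± 1.25.

448.75 Hz or 451.25 Hz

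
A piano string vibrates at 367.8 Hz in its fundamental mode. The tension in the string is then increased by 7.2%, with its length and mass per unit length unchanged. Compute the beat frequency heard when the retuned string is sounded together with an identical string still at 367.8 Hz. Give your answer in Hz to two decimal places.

13.01 Hz

For a string, f ∝ √T, so the new frequency is 367.8·√1.072 = 380.8107 Hz.
f_beat = |380.8107 − 367.8| = 13.01 Hz.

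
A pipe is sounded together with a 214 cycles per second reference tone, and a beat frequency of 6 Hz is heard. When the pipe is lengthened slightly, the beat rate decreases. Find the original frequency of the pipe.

|f − 214| = 6, so the pipe was at either 208 Hz or 220 Hz.
A longer pipe has a lower fundamental; the adjustment lowers the pipe's frequency.
The beat rate fell, so the adjustment moved the pipe toward 214 Hz — it must have started above the reference.

220 Hz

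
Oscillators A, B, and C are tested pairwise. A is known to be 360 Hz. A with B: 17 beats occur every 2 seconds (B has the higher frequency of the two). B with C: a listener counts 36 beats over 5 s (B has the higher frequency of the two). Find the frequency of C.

361.3 Hz

A–B: Beat frequency = 17/2 = 8.5 Hz.
B is above A, so f_B = 360 + 8.5 = 368.5 Hz.
B–C: Beat frequency = 36/5 = 7.2 Hz.
C is below B, so f_C = 368.5 − 7.2 = 361.3 Hz.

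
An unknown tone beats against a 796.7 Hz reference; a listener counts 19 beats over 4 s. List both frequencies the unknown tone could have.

Beat frequency = 19/4 = 4.75 Hz.
|f − 796.7| = 4.75, so f = 796.7 ± 4.75.

791.95 Hz or 801.45 Hz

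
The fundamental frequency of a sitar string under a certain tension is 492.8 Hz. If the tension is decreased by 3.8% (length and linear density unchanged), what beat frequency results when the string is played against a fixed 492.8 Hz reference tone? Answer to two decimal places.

For a string, f ∝ √T, so the new frequency is 492.8·√0.962 = 483.3461 Hz.
f_beat = |483.3461 − 492.8| = 9.45 Hz.

9.45 Hz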